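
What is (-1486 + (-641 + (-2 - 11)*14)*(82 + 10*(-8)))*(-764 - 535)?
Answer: 4068468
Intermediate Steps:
(-1486 + (-641 + (-2 - 11)*14)*(82 + 10*(-8)))*(-764 - 535) = (-1486 + (-641 - 13*14)*(82 - 80))*(-1299) = (-1486 + (-641 - 182)*2)*(-1299) = (-1486 - 823*2)*(-1299) = (-1486 - 1646)*(-1299) = -3132*(-1299) = 4068468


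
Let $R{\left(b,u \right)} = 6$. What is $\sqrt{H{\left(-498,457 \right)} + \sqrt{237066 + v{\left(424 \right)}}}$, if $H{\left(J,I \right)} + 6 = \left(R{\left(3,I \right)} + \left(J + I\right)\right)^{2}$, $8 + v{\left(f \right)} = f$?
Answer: $\sqrt{1219 + \sqrt{237482}} \approx 41.308$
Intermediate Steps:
$v{\left(f \right)} = -8 + f$
$H{\left(J,I \right)} = -6 + \left(6 + I + J\right)^{2}$ ($H{\left(J,I \right)} = -6 + \left(6 + \left(J + I\right)\right)^{2} = -6 + \left(6 + \left(I + J\right)\right)^{2} = -6 + \left(6 + I + J\right)^{2}$)
$\sqrt{H{\left(-498,457 \right)} + \sqrt{237066 + v{\left(424 \right)}}} = \sqrt{\left(-6 + \left(6 + 457 - 498\right)^{2}\right) + \sqrt{237066 + \left(-8 + 424\right)}} = \sqrt{\left(-6 + \left(-35\right)^{2}\right) + \sqrt{237066 + 416}} = \sqrt{\left(-6 + 1225\right) + \sqrt{237482}} = \sqrt{1219 + \sqrt{237482}}$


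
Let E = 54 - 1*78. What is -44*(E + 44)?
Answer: -880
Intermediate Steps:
E = -24 (E = 54 - 78 = -24)
-44*(E + 44) = -44*(-24 + 44) = -44*20 = -880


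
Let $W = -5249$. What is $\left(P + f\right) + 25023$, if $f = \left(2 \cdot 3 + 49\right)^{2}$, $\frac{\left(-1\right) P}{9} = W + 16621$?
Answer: $-74300$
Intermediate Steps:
$P = -102348$ ($P = - 9 \left(-5249 + 16621\right) = \left(-9\right) 11372 = -102348$)
$f = 3025$ ($f = \left(6 + 49\right)^{2} = 55^{2} = 3025$)
$\left(P + f\right) + 25023 = \left(-102348 + 3025\right) + 25023 = -99323 + 25023 = -74300$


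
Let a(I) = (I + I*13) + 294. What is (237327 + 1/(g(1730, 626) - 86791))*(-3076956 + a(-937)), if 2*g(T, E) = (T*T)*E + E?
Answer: -18075385185600709450/24649769 ≈ -7.3329e+11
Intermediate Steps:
g(T, E) = E/2 + E*T²/2 (g(T, E) = ((T*T)*E + E)/2 = (T²*E + E)/2 = (E*T² + E)/2 = (E + E*T²)/2 = E/2 + E*T²/2)
a(I) = 294 + 14*I (a(I) = (I + 13*I) + 294 = 14*I + 294 = 294 + 14*I)
(237327 + 1/(g(1730, 626) - 86791))*(-3076956 + a(-937)) = (237327 + 1/((½)*626*(1 + 1730²) - 86791))*(-3076956 + (294 + 14*(-937))) = (237327 + 1/((½)*626*(1 + 2992900) - 86791))*(-3076956 + (294 - 13118)) = (237327 + 1/((½)*626*2992901 - 86791))*(-3076956 - 12824) = (237327 + 1/(936778013 - 86791))*(-3089780) = (237327 + 1/936691222)*(-3089780) = (222302117643595/936691222)*(-3089780) = -18075385185600709450/24649769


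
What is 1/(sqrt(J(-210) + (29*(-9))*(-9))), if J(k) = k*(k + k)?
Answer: sqrt(10061)/30183 ≈ 0.0033232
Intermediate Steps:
J(k) = 2*k**2 (J(k) = k*(2*k) = 2*k**2)
1/(sqrt(J(-210) + (29*(-9))*(-9))) = 1/(sqrt(2*(-210)**2 + (29*(-9))*(-9))) = 1/(sqrt(2*44100 - 261*(-9))) = 1/(sqrt(88200 + 2349)) = 1/(sqrt(90549)) = 1/(3*sqrt(10061)) = sqrt(10061)/30183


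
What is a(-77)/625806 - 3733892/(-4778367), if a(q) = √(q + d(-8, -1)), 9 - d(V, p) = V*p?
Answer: 3733892/4778367 + I*√19/312903 ≈ 0.78142 + 1.3931e-5*I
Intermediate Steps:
d(V, p) = 9 - V*p
a(q) = √(1 + q) (a(q) = √(q + (9 - 1*(-8)*(-1))) = √(q + (9 - 8)) = √(q + 1) = √(1 + q))
a(-77)/625806 - 3733892/(-4778367) = √(1 - 77)/625806 - 3733892/(-4778367) = √(-76)*(1/625806) - 3733892*(-1/4778367) = (2*I*√19)*(1/625806) + 3733892/4778367 = I*√19/312903 + 3733892/4778367 = 3733892/4778367 + I*√19/312903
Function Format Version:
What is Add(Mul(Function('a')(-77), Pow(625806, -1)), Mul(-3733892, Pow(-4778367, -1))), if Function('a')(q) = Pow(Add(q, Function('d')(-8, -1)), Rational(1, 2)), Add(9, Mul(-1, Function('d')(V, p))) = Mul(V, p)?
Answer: Add(Rational(3733892, 4778367), Mul(Rational(1, 312903), I, Pow(19, Rational(1, 2)))) ≈ Add(0.78142, Mul(1.3931e-5, I))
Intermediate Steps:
Function('d')(V, p) = Add(9, Mul(-1, V, p)) (Function('d')(V, p) = Add(9, Mul(-1, Mul(V, p))) = Add(9, Mul(-1, V, p)))
Function('a')(q) = Pow(Add(1, q), Rational(1, 2)) (Function('a')(q) = Pow(Add(q, Add(9, Mul(-1, -8, -1))), Rational(1, 2)) = Pow(Add(q, Add(9, -8)), Rational(1, 2)) = Pow(Add(q, 1), Rational(1, 2)) = Pow(Add(1, q), Rational(1, 2)))
Add(Mul(Function('a')(-77), Pow(625806, -1)), Mul(-3733892, Pow(-4778367, -1))) = Add(Mul(Pow(Add(1, -77), Rational(1, 2)), Pow(625806, -1)), Mul(-3733892, Pow(-4778367, -1))) = Add(Mul(Pow(-76, Rational(1, 2)), Rational(1, 625806)), Mul(-3733892, Rational(-1, 4778367))) = Add(Mul(Mul(2, I, Pow(19, Rational(1, 2))), Rational(1, 625806)), Rational(3733892, 4778367)) = Add(Mul(Rational(1, 312903), I, Pow(19, Rational(1, 2))), Rational(3733892, 4778367)) = Add(Rational(3733892, 4778367), Mul(Rational(1, 312903), I, Pow(19, Rational(1, 2))))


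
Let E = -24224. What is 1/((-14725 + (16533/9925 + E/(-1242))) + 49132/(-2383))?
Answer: -14687441775/216264471046856 ≈ -6.7914e-5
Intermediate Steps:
1/((-14725 + (16533/9925 + E/(-1242))) + 49132/(-2383)) = 1/((-14725 + (16533/9925 - 24224/(-1242))) + 49132/(-2383)) = 1/((-14725 + (16533*(1/9925) - 24224*(-1/1242))) + 49132*(-1/2383)) = 1/((-14725 + (16533/9925 + 12112/621)) - 49132/2383) = 1/((-14725 + 130478593/6163425) - 49132/2383) = 1/(-90625954532/6163425 - 49132/2383) = 1/(-216264471046856/14687441775) = -14687441775/216264471046856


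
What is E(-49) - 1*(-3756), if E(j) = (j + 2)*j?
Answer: 6059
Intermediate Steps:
E(j) = j*(2 + j) (E(j) = (2 + j)*j = j*(2 + j))
E(-49) - 1*(-3756) = -49*(2 - 49) - 1*(-3756) = -49*(-47) + 3756 = 2303 + 3756 = 6059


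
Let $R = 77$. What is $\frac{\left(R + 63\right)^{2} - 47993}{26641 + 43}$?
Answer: $- \frac{28393}{26684} \approx -1.064$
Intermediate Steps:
$\frac{\left(R + 63\right)^{2} - 47993}{26641 + 43} = \frac{\left(77 + 63\right)^{2} - 47993}{26641 + 43} = \frac{140^{2} - 47993}{26684} = \left(19600 - 47993\right) \frac{1}{26684} = \left(-28393\right) \frac{1}{26684} = - \frac{28393}{26684}$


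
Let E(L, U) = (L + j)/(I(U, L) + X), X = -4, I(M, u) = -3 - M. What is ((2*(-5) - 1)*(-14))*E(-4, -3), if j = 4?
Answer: 0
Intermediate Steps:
E(L, U) = (4 + L)/(-7 - U) (E(L, U) = (L + 4)/((-3 - U) - 4) = (4 + L)/(-7 - U))
((2*(-5) - 1)*(-14))*E(-4, -3) = ((2*(-5) - 1)*(-14))*((-4 - 1*(-4))/(7 - 3)) = ((-10 - 1)*(-14))*((-4 + 4)/4) = (-11*(-14))*((¼)*0) = 154*0 = 0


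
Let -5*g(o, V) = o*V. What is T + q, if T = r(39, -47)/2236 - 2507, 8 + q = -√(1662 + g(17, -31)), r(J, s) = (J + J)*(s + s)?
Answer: -108286/43 - √44185/5 ≈ -2560.3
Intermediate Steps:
r(J, s) = 4*J*s (r(J, s) = (2*J)*(2*s) = 4*J*s)
g(o, V) = -V*o/5 (g(o, V) = -o*V/5 = -V*o/5)
q = -8 - √44185/5 (q = -8 - √(1662 - ⅕*(-31)*17) = -8 - √(1662 + 527/5) = -8 - √(8837/5) = -8 - √44185/5 ≈ -50.040)
T = -107942/43 (T = (4*39*(-47))/2236 - 2507 = -7332*1/2236 - 2507 = -141/43 - 2507 = -107942/43 ≈ -2510.3)
T + q = -107942/43 + (-8 - √44185/5) = -108286/43 - √44185/5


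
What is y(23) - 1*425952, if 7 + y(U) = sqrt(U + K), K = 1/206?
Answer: -425959 + sqrt(976234)/206 ≈ -4.2595e+5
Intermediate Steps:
K = 1/206 ≈ 0.0048544
y(U) = -7 + sqrt(1/206 + U) (y(U) = -7 + sqrt(U + 1/206) = -7 + sqrt(1/206 + U))
y(23) - 1*425952 = (-7 + sqrt(206 + 42436*23)/206) - 1*425952 = (-7 + sqrt(206 + 976028)/206) - 425952 = (-7 + sqrt(976234)/206) - 425952 = -425959 + sqrt(976234)/206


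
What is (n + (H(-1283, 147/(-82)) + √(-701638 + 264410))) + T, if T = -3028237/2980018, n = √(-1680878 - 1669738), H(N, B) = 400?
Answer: 1188978963/2980018 + 2*I*√109307 + 2*I*√837654 ≈ 398.98 + 2491.7*I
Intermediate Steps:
n = 2*I*√837654 (n = √(-3350616) = 2*I*√837654 ≈ 1830.5*I)
T = -3028237/2980018 (T = -3028237*1/2980018 = -3028237/2980018 ≈ -1.0162)
(n + (H(-1283, 147/(-82)) + √(-701638 + 264410))) + T = (2*I*√837654 + (400 + √(-701638 + 264410))) - 3028237/2980018 = (2*I*√837654 + (400 + √(-437228))) - 3028237/2980018 = (2*I*√837654 + (400 + 2*I*√109307)) - 3028237/2980018 = (400 + 2*I*√109307 + 2*I*√837654) - 3028237/2980018 = 1188978963/2980018 + 2*I*√109307 + 2*I*√837654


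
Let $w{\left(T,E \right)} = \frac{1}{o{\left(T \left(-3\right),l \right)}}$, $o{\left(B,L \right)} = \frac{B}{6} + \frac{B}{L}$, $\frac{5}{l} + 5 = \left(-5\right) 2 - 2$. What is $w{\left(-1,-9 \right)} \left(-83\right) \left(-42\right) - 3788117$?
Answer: $- \frac{367482209}{97} \approx -3.7885 \cdot 10^{6}$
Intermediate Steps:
$l = - \frac{5}{17}$ ($l = \frac{5}{-5 - 12} = \frac{5}{-17} = 5 \left(- \frac{1}{17}\right) = - \frac{5}{17} \approx -0.29412$)
$o{\left(B,L \right)} = \frac{B}{6} + \frac{B}{L}$ ($o{\left(B,L \right)} = B \frac{1}{6} + \frac{B}{L} = \frac{B}{6} + \frac{B}{L}$)
$w{\left(T,E \right)} = \frac{10}{97 T}$ ($w{\left(T,E \right)} = \frac{1}{\frac{T \left(-3\right)}{6} + \frac{T \left(-3\right)}{- \frac{5}{17}}} = \frac{1}{\frac{\left(-3\right) T}{6} + - 3 T \left(- \frac{17}{5}\right)} = \frac{1}{- \frac{T}{2} + \frac{51 T}{5}} = \frac{1}{\frac{97}{10} T} = \frac{10}{97 T}$)
$w{\left(-1,-9 \right)} \left(-83\right) \left(-42\right) - 3788117 = \frac{10}{97 \left(-1\right)} \left(-83\right) \left(-42\right) - 3788117 = \frac{10}{97} \left(-1\right) \left(-83\right) \left(-42\right) - 3788117 = \left(- \frac{10}{97}\right) \left(-83\right) \left(-42\right) - 3788117 = \frac{830}{97} \left(-42\right) - 3788117 = - \frac{34860}{97} - 3788117 = - \frac{367482209}{97}$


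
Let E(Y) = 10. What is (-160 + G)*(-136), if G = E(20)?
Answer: 20400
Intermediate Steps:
G = 10
(-160 + G)*(-136) = (-160 + 10)*(-136) = -150*(-136) = 20400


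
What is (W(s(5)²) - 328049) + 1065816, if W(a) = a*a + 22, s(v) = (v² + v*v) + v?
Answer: 9888414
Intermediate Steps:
s(v) = v + 2*v² (s(v) = (v² + v²) + v = 2*v² + v = v + 2*v²)
W(a) = 22 + a² (W(a) = a² + 22 = 22 + a²)
(W(s(5)²) - 328049) + 1065816 = ((22 + ((5*(1 + 2*5))²)²) - 328049) + 1065816 = ((22 + ((5*(1 + 10))²)²) - 328049) + 1065816 = ((22 + ((5*11)²)²) - 328049) + 1065816 = ((22 + (55²)²) - 328049) + 1065816 = ((22 + 3025²) - 328049) + 1065816 = ((22 + 9150625) - 328049) + 1065816 = (9150647 - 328049) + 1065816 = 8822598 + 1065816 = 9888414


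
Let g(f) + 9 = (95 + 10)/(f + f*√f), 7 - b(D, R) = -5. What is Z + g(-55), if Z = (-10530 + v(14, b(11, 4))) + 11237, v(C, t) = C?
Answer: 62653/88 + 3*I*√55/88 ≈ 711.97 + 0.25282*I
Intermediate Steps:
b(D, R) = 12 (b(D, R) = 7 - 1*(-5) = 7 + 5 = 12)
g(f) = -9 + 105/(f + f^(3/2)) (g(f) = -9 + (95 + 10)/(f + f*√f) = -9 + 105/(f + f^(3/2)))
Z = 721 (Z = (-10530 + 14) + 11237 = -10516 + 11237 = 721)
Z + g(-55) = 721 + 3*(35 - 3*(-55) - (-165)*I*√55)/(-55 + (-55)^(3/2)) = 721 + 3*(35 + 165 - (-165)*I*√55)/(-55 - 55*I*√55) = 721 + 3*(35 + 165 + 165*I*√55)/(-55 - 55*I*√55) = 721 + 3*(200 + 165*I*√55)/(-55 - 55*I*√55)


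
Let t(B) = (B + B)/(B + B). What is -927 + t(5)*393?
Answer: -534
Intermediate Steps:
t(B) = 1 (t(B) = (2*B)/((2*B)) = (2*B)*(1/(2*B)) = 1)
-927 + t(5)*393 = -927 + 1*393 = -927 + 393 = -534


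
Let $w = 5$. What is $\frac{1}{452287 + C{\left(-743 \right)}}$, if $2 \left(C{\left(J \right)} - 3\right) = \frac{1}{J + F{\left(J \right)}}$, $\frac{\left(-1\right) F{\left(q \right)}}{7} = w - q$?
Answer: $\frac{11958}{5408483819} \approx 2.211 \cdot 10^{-6}$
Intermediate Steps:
$F{\left(q \right)} = -35 + 7 q$ ($F{\left(q \right)} = - 7 \left(5 - q\right) = -35 + 7 q$)
$C{\left(J \right)} = 3 + \frac{1}{2 \left(-35 + 8 J\right)}$ ($C{\left(J \right)} = 3 + \frac{1}{2 \left(J + \left(-35 + 7 J\right)\right)} = 3 + \frac{1}{2 \left(-35 + 8 J\right)}$)
$\frac{1}{452287 + C{\left(-743 \right)}} = \frac{1}{452287 + \frac{-209 + 48 \left(-743\right)}{2 \left(-35 + 8 \left(-743\right)\right)}} = \frac{1}{452287 + \frac{-209 - 35664}{2 \left(-35 - 5944\right)}} = \frac{1}{452287 + \frac{1}{2} \frac{1}{-5979} \left(-35873\right)} = \frac{1}{452287 + \frac{1}{2} \left(- \frac{1}{5979}\right) \left(-35873\right)} = \frac{1}{452287 + \frac{35873}{11958}} = \frac{1}{\frac{5408483819}{11958}} = \frac{11958}{5408483819}$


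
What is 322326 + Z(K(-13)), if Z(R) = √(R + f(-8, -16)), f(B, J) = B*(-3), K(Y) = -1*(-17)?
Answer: 322326 + √41 ≈ 3.2233e+5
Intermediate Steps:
K(Y) = 17
f(B, J) = -3*B
Z(R) = √(24 + R) (Z(R) = √(R - 3*(-8)) = √(R + 24) = √(24 + R))
322326 + Z(K(-13)) = 322326 + √(24 + 17) = 322326 + √41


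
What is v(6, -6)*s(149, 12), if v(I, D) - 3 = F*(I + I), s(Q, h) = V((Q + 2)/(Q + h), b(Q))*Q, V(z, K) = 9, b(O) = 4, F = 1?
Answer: 20115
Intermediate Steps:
s(Q, h) = 9*Q
v(I, D) = 3 + 2*I (v(I, D) = 3 + 1*(I + I) = 3 + 1*(2*I) = 3 + 2*I)
v(6, -6)*s(149, 12) = (3 + 2*6)*(9*149) = (3 + 12)*1341 = 15*1341 = 20115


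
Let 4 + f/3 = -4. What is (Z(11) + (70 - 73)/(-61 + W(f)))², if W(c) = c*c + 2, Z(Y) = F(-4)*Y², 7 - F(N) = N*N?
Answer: 316987016256/267289 ≈ 1.1859e+6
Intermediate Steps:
F(N) = 7 - N² (F(N) = 7 - N*N = 7 - N²)
f = -24 (f = -12 + 3*(-4) = -12 - 12 = -24)
Z(Y) = -9*Y² (Z(Y) = (7 - 1*(-4)²)*Y² = (7 - 1*16)*Y² = (7 - 16)*Y² = -9*Y²)
W(c) = 2 + c² (W(c) = c² + 2 = 2 + c²)
(Z(11) + (70 - 73)/(-61 + W(f)))² = (-9*11² + (70 - 73)/(-61 + (2 + (-24)²)))² = (-9*121 - 3/(-61 + (2 + 576)))² = (-1089 - 3/(-61 + 578))² = (-1089 - 3/517)² = (-563016/517)² = 316987016256/267289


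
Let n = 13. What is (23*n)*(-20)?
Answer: -5980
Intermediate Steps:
(23*n)*(-20) = (23*13)*(-20) = 299*(-20) = -5980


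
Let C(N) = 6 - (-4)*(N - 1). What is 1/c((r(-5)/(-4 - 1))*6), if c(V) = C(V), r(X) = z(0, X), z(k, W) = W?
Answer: 1/26 ≈ 0.038462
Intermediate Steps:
r(X) = X
C(N) = 2 + 4*N (C(N) = 6 - (-4)*(-1 + N) = 6 - (4 - 4*N) = 6 + (-4 + 4*N) = 2 + 4*N)
c(V) = 2 + 4*V
1/c((r(-5)/(-4 - 1))*6) = 1/(2 + 4*(-5/(-4 - 1)*6)) = 1/(2 + 4*(-5/(-5)*6)) = 1/(2 + 4*(-5*(-⅕)*6)) = 1/(2 + 4*(1*6)) = 1/(2 + 4*6) = 1/(2 + 24) = 1/26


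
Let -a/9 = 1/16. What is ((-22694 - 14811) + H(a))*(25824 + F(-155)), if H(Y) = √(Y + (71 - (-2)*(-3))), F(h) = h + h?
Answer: -956902570 + 12757*√1031/2 ≈ -9.5670e+8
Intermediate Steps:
F(h) = 2*h
a = -9/16 ≈ -0.56250
H(Y) = √(65 + Y) (H(Y) = √(Y + (71 - 1*6)) = √(Y + (71 - 6)) = √(Y + 65) = √(65 + Y))
((-22694 - 14811) + H(a))*(25824 + F(-155)) = ((-22694 - 14811) + √(65 - 9/16))*(25824 + 2*(-155)) = (-37505 + √(1031/16))*(25824 - 310) = (-37505 + √1031/4)*25514 = -956902570 + 12757*√1031/2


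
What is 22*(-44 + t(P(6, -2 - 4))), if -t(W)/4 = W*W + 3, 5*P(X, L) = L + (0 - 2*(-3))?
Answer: -1232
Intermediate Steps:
P(X, L) = 6/5 + L/5 (P(X, L) = (L + (0 - 2*(-3)))/5 = (L + (0 + 6))/5 = (L + 6)/5 = (6 + L)/5 = 6/5 + L/5)
t(W) = -12 - 4*W² (t(W) = -4*(W*W + 3) = -4*(W² + 3) = -4*(3 + W²) = -12 - 4*W²)
22*(-44 + t(P(6, -2 - 4))) = 22*(-44 + (-12 - 4*(6/5 + (-2 - 4)/5)²)) = 22*(-44 + (-12 - 4*(6/5 + (⅕)*(-6))²)) = 22*(-44 + (-12 - 4*(6/5 - 6/5)²)) = 22*(-44 + (-12 - 4*0²)) = 22*(-44 + (-12 - 4*0)) = 22*(-44 + (-12 + 0)) = 22*(-44 - 12) = 22*(-56) = -1232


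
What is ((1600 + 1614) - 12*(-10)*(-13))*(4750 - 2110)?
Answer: 4366560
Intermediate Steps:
((1600 + 1614) - 12*(-10)*(-13))*(4750 - 2110) = (3214 + 120*(-13))*2640 = (3214 - 1560)*2640 = 1654*2640 = 4366560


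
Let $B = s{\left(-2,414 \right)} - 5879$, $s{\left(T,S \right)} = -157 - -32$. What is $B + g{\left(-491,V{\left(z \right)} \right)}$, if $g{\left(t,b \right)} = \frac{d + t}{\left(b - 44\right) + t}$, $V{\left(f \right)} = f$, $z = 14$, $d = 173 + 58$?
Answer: $- \frac{3127824}{521} \approx -6003.5$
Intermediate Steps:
$d = 231$
$g{\left(t,b \right)} = \frac{231 + t}{-44 + b + t}$ ($g{\left(t,b \right)} = \frac{231 + t}{\left(b - 44\right) + t} = \frac{231 + t}{\left(-44 + b\right) + t} = \frac{231 + t}{-44 + b + t}$)
$s{\left(T,S \right)} = -125$ ($s{\left(T,S \right)} = -157 + 32 = -125$)
$B = -6004$ ($B = -125 - 5879 = -6004$)
$B + g{\left(-491,V{\left(z \right)} \right)} = -6004 + \frac{231 - 491}{-44 + 14 - 491} = -6004 + \frac{1}{-521} \left(-260\right) = -6004 - - \frac{260}{521} = -6004 + \frac{260}{521} = - \frac{3127824}{521}$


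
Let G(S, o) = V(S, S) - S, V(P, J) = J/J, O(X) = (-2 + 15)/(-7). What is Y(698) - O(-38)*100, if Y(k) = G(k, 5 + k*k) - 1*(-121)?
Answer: -2732/7 ≈ -390.29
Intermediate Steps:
O(X) = -13/7 (O(X) = 13*(-1/7) = -13/7)
V(P, J) = 1
G(S, o) = 1 - S
Y(k) = 122 - k (Y(k) = (1 - k) - 1*(-121) = (1 - k) + 121 = 122 - k)
Y(698) - O(-38)*100 = (122 - 1*698) - (-13)*100/7 = (122 - 698) - 1*(-1300/7) = -576 + 1300/7 = -2732/7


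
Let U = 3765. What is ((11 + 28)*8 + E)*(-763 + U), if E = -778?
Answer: -1398932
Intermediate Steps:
((11 + 28)*8 + E)*(-763 + U) = ((11 + 28)*8 - 778)*(-763 + 3765) = (39*8 - 778)*3002 = (312 - 778)*3002 = -466*3002 = -1398932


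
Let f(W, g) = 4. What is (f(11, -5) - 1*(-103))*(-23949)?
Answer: -2562543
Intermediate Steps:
(f(11, -5) - 1*(-103))*(-23949) = (4 - 1*(-103))*(-23949) = (4 + 103)*(-23949) = 107*(-23949) = -2562543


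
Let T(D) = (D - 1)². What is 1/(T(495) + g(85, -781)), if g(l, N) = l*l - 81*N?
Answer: 1/314522 ≈ 3.1794e-6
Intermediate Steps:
g(l, N) = l² - 81*N
T(D) = (-1 + D)²
1/(T(495) + g(85, -781)) = 1/((-1 + 495)² + (85² - 81*(-781))) = 1/(494² + (7225 + 63261)) = 1/(244036 + 70486) = 1/314522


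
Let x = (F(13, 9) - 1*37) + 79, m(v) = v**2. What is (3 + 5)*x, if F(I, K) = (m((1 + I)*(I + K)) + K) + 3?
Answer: 759344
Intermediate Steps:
F(I, K) = 3 + K + (1 + I)**2*(I + K)**2 (F(I, K) = (((1 + I)*(I + K))**2 + K) + 3 = ((1 + I)**2*(I + K)**2 + K) + 3 = (K + (1 + I)**2*(I + K)**2) + 3 = 3 + K + (1 + I)**2*(I + K)**2)
x = 94918 (x = ((3 + 9 + (13 + 9 + 13**2 + 13*9)**2) - 1*37) + 79 = ((3 + 9 + (13 + 9 + 169 + 117)**2) - 37) + 79 = ((3 + 9 + 308**2) - 37) + 79 = ((3 + 9 + 94864) - 37) + 79 = (94876 - 37) + 79 = 94839 + 79 = 94918)
(3 + 5)*x = (3 + 5)*94918 = 8*94918 = 759344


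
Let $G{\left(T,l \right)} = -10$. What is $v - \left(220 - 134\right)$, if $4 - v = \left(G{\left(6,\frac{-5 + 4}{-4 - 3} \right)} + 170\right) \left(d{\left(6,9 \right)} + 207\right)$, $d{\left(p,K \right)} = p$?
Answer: $-34162$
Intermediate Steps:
$v = -34076$ ($v = 4 - \left(-10 + 170\right) \left(6 + 207\right) = 4 - 160 \cdot 213 = 4 - 34080 = -34076$)
$v - \left(220 - 134\right) = -34076 - \left(220 - 134\right) = -34076 - 86 = -34162$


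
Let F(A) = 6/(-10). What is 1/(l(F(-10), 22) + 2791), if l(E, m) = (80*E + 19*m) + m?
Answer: 1/3183 ≈ 0.00031417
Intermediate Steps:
F(A) = -3/5 (F(A) = 6*(-1/10) = -3/5)
l(E, m) = 20*m + 80*E (l(E, m) = (19*m + 80*E) + m = 20*m + 80*E)
1/(l(F(-10), 22) + 2791) = 1/((20*22 + 80*(-3/5)) + 2791) = 1/((440 - 48) + 2791) = 1/(392 + 2791) = 1/3183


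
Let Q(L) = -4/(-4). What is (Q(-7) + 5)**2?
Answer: 36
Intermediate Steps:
Q(L) = 1 (Q(L) = -4*(-1/4) = 1)
(Q(-7) + 5)**2 = (1 + 5)**2 = 6**2 = 36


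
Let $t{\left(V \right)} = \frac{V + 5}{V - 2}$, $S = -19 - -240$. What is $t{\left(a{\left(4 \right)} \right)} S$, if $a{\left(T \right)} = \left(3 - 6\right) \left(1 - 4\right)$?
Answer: $442$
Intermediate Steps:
$S = 221$ ($S = -19 + 240 = 221$)
$a{\left(T \right)} = 9$ ($a{\left(T \right)} = \left(3 - 6\right) \left(-3\right) = \left(-3\right) \left(-3\right) = 9$)
$t{\left(V \right)} = \frac{5 + V}{-2 + V}$
$t{\left(a{\left(4 \right)} \right)} S = \frac{5 + 9}{-2 + 9} \cdot 221 = \frac{1}{7} \cdot 14 \cdot 221 = 2 \cdot 221 = 442$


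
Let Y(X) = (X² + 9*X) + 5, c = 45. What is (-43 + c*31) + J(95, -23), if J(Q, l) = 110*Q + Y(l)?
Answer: 12129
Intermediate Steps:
Y(X) = 5 + X² + 9*X
J(Q, l) = 5 + l² + 9*l + 110*Q (J(Q, l) = 110*Q + (5 + l² + 9*l) = 5 + l² + 9*l + 110*Q)
(-43 + c*31) + J(95, -23) = (-43 + 45*31) + (5 + (-23)² + 9*(-23) + 110*95) = (-43 + 1395) + (5 + 529 - 207 + 10450) = 1352 + 10777 = 12129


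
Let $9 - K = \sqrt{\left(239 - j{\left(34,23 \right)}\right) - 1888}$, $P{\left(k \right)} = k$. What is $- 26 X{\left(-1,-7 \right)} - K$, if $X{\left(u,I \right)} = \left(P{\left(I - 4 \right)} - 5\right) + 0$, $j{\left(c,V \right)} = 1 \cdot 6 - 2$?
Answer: $407 + i \sqrt{1653} \approx 407.0 + 40.657 i$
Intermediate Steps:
$j{\left(c,V \right)} = 4$ ($j{\left(c,V \right)} = 6 - 2 = 4$)
$X{\left(u,I \right)} = -9 + I$ ($X{\left(u,I \right)} = \left(\left(I - 4\right) - 5\right) + 0 = \left(\left(-4 + I\right) - 5\right) + 0 = \left(-9 + I\right) + 0 = -9 + I$)
$K = 9 - i \sqrt{1653}$ ($K = 9 - \sqrt{\left(239 - 4\right) - 1888} = 9 - \sqrt{235 - 1888} = 9 - \sqrt{-1653} = 9 - i \sqrt{1653} \approx 9.0 - 40.657 i$)
$- 26 X{\left(-1,-7 \right)} - K = - 26 \left(-9 - 7\right) - \left(9 - i \sqrt{1653}\right) = \left(-26\right) \left(-16\right) - \left(9 - i \sqrt{1653}\right) = 416 - \left(9 - i \sqrt{1653}\right) = 407 + i \sqrt{1653}$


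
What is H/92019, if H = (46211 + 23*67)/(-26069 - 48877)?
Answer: -23876/3448227987 ≈ -6.9241e-6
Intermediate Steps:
H = -23876/37473 (H = (46211 + 1541)/(-74946) = 47752*(-1/74946) = -23876/37473 ≈ -0.63715)
H/92019 = -23876/37473/92019 = -23876/37473*1/92019 = -23876/3448227987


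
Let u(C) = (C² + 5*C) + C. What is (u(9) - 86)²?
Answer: 2401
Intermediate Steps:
u(C) = C² + 6*C
(u(9) - 86)² = (9*(6 + 9) - 86)² = (9*15 - 86)² = (135 - 86)² = 49² = 2401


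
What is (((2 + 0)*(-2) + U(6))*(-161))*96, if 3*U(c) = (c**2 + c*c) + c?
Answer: -340032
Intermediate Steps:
U(c) = c/3 + 2*c**2/3 (U(c) = ((c**2 + c*c) + c)/3 = ((c**2 + c**2) + c)/3 = (2*c**2 + c)/3 = (c + 2*c**2)/3 = c/3 + 2*c**2/3)
(((2 + 0)*(-2) + U(6))*(-161))*96 = (((2 + 0)*(-2) + (1/3)*6*(1 + 2*6))*(-161))*96 = ((2*(-2) + (1/3)*6*(1 + 12))*(-161))*96 = ((-4 + (1/3)*6*13)*(-161))*96 = ((-4 + 26)*(-161))*96 = (22*(-161))*96 = -3542*96 = -340032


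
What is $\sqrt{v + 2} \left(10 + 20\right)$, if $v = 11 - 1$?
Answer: $60 \sqrt{3} \approx 103.92$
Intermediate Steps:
$v = 10$
$\sqrt{v + 2} \left(10 + 20\right) = \sqrt{10 + 2} \left(10 + 20\right) = \sqrt{12} \cdot 30 = 2 \sqrt{3} \cdot 30 = 60 \sqrt{3}$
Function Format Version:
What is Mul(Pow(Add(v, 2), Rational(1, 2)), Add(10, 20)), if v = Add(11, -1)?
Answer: Mul(60, Pow(3, Rational(1, 2))) ≈ 103.92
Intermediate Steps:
v = 10
Mul(Pow(Add(v, 2), Rational(1, 2)), Add(10, 20)) = Mul(Pow(Add(10, 2), Rational(1, 2)), Add(10, 20)) = Mul(Pow(12, Rational(1, 2)), 30) = Mul(Mul(2, Pow(3, Rational(1, 2))), 30) = Mul(60, Pow(3, Rational(1, 2)))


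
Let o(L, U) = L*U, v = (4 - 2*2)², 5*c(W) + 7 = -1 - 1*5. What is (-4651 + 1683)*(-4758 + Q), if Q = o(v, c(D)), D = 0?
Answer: 14121744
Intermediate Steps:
c(W) = -13/5 (c(W) = -7/5 + (-1 - 1*5)/5 = -7/5 + (-1 - 5)/5 = -7/5 + (⅕)*(-6) = -7/5 - 6/5 = -13/5)
v = 0 (v = (4 - 4)² = 0² = 0)
Q = 0 (Q = 0*(-13/5) = 0)
(-4651 + 1683)*(-4758 + Q) = (-4651 + 1683)*(-4758 + 0) = -2968*(-4758) = 14121744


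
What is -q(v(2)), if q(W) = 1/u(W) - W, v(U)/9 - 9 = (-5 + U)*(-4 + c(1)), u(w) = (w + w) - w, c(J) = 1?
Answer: 26243/162 ≈ 161.99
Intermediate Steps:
u(w) = w (u(w) = 2*w - w = w)
v(U) = 216 - 27*U (v(U) = 81 + 9*((-5 + U)*(-4 + 1)) = 81 + 9*((-5 + U)*(-3)) = 81 + 9*(15 - 3*U) = 81 + (135 - 27*U) = 216 - 27*U)
q(W) = 1/W - W
-q(v(2)) = -(1/(216 - 27*2) - (216 - 27*2)) = -(1/(216 - 54) - (216 - 54)) = -(1/162 - 1*162) = -(1/162 - 162) = -1*(-26243/162) = 26243/162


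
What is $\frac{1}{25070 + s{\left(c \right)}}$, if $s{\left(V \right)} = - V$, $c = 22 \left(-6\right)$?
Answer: $\frac{1}{25202} \approx 3.9679 \cdot 10^{-5}$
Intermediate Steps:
$c = -132$
$\frac{1}{25070 + s{\left(c \right)}} = \frac{1}{25070 - -132} = \frac{1}{25070 + 132} = \frac{1}{25202}$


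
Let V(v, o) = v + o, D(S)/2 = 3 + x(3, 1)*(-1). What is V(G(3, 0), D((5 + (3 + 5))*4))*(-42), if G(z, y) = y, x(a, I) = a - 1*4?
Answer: -336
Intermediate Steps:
x(a, I) = -4 + a (x(a, I) = a - 4 = -4 + a)
D(S) = 8 (D(S) = 2*(3 + (-4 + 3)*(-1)) = 2*(3 - 1*(-1)) = 2*(3 + 1) = 2*4 = 8)
V(v, o) = o + v
V(G(3, 0), D((5 + (3 + 5))*4))*(-42) = (8 + 0)*(-42) = 8*(-42) = -336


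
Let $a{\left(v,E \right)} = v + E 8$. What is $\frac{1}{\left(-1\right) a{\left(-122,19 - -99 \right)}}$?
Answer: $- \frac{1}{822} \approx -0.0012165$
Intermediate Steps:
$a{\left(v,E \right)} = v + 8 E$
$\frac{1}{\left(-1\right) a{\left(-122,19 - -99 \right)}} = \frac{1}{\left(-1\right) \left(-122 + 8 \left(19 - -99\right)\right)} = \frac{1}{\left(-1\right) \left(-122 + 8 \left(19 + 99\right)\right)} = \frac{1}{\left(-1\right) \left(-122 + 8 \cdot 118\right)} = \frac{1}{\left(-1\right) \left(-122 + 944\right)} = \frac{1}{\left(-1\right) 822} = \frac{1}{-822} = - \frac{1}{822}$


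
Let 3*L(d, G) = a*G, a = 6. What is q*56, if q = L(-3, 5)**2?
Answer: 5600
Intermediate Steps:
L(d, G) = 2*G (L(d, G) = (6*G)/3 = 2*G)
q = 100 (q = (2*5)**2 = 10**2 = 100)
q*56 = 100*56 = 5600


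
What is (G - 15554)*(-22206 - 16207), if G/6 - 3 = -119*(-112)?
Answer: -2475026416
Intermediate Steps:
G = 79986 (G = 18 + 6*(-119*(-112)) = 18 + 6*13328 = 18 + 79968 = 79986)
(G - 15554)*(-22206 - 16207) = (79986 - 15554)*(-22206 - 16207) = 64432*(-38413) = -2475026416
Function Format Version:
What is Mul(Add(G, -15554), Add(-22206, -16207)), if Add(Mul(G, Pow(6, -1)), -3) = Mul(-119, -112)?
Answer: -2475026416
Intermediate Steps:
G = 79986 (G = Add(18, Mul(6, Mul(-119, -112))) = Add(18, Mul(6, 13328)) = Add(18, 79968) = 79986)
Mul(Add(G, -15554), Add(-22206, -16207)) = Mul(Add(79986, -15554), Add(-22206, -16207)) = Mul(64432, -38413) = -2475026416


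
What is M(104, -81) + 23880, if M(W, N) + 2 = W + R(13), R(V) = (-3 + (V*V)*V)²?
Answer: 4837618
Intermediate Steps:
R(V) = (-3 + V³)² (R(V) = (-3 + V²*V)² = (-3 + V³)²)
M(W, N) = 4813634 + W (M(W, N) = -2 + (W + (-3 + 13³)²) = -2 + (W + (-3 + 2197)²) = -2 + (W + 2194²) = -2 + (W + 4813636) = -2 + (4813636 + W) = 4813634 + W)
M(104, -81) + 23880 = (4813634 + 104) + 23880 = 4813738 + 23880 = 4837618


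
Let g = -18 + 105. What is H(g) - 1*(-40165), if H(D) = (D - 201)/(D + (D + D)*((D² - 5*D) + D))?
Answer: 16822989717/418847 ≈ 40165.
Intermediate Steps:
g = 87
H(D) = (-201 + D)/(D + 2*D*(D² - 4*D)) (H(D) = (-201 + D)/(D + (2*D)*(D² - 4*D)) = (-201 + D)/(D + 2*D*(D² - 4*D)))
H(g) - 1*(-40165) = (-201 + 87)/(87*(1 - 8*87 + 2*87²)) - 1*(-40165) = (1/87)*(-114)/(1 - 696 + 2*7569) + 40165 = (1/87)*(-114)/(1 - 696 + 15138) + 40165 = (1/87)*(-114)/14443 + 40165 = (1/87)*(1/14443)*(-114) + 40165 = -38/418847 + 40165 = 16822989717/418847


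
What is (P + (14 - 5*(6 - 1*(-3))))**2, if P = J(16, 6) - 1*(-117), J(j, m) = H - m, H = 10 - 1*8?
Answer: 6724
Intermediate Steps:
H = 2 (H = 10 - 8 = 2)
J(j, m) = 2 - m
P = 113 (P = (2 - 1*6) - 1*(-117) = (2 - 6) + 117 = -4 + 117 = 113)
(P + (14 - 5*(6 - 1*(-3))))**2 = (113 + (14 - 5*(6 - 1*(-3))))**2 = (113 + (14 - 5*(6 + 3)))**2 = (113 + (14 - 5*9))**2 = (113 + (14 - 45))**2 = (113 - 31)**2 = 82**2 = 6724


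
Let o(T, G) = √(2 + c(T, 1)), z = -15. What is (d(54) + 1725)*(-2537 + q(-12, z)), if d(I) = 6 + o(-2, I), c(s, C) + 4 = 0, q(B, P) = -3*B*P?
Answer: -5326287 - 3077*I*√2 ≈ -5.3263e+6 - 4351.5*I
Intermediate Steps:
q(B, P) = -3*B*P
c(s, C) = -4 (c(s, C) = -4 + 0 = -4)
o(T, G) = I*√2 (o(T, G) = √(2 - 4) = √(-2) = I*√2)
d(I) = 6 + I*√2
(d(54) + 1725)*(-2537 + q(-12, z)) = ((6 + I*√2) + 1725)*(-2537 - 3*(-12)*(-15)) = (1731 + I*√2)*(-2537 - 540) = (1731 + I*√2)*(-3077) = -5326287 - 3077*I*√2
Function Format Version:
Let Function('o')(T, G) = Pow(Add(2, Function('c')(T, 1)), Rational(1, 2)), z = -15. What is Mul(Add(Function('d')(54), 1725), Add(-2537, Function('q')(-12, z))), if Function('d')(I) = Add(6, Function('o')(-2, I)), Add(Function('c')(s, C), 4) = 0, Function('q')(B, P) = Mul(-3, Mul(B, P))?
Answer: Add(-5326287, Mul(-3077, I, Pow(2, Rational(1, 2)))) ≈ Add(-5.3263e+6, Mul(-4351.5, I))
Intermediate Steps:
Function('q')(B, P) = Mul(-3, B, P)
Function('c')(s, C) = -4 (Function('c')(s, C) = Add(-4, 0) = -4)
Function('o')(T, G) = Mul(I, Pow(2, Rational(1, 2))) (Function('o')(T, G) = Pow(Add(2, -4), Rational(1, 2)) = Pow(-2, Rational(1, 2)) = Mul(I, Pow(2, Rational(1, 2))))
Function('d')(I) = Add(6, Mul(I, Pow(2, Rational(1, 2))))
Mul(Add(Function('d')(54), 1725), Add(-2537, Function('q')(-12, z))) = Mul(Add(Add(6, Mul(I, Pow(2, Rational(1, 2)))), 1725), Add(-2537, Mul(-3, -12, -15))) = Mul(Add(1731, Mul(I, Pow(2, Rational(1, 2)))), Add(-2537, -540)) = Mul(Add(1731, Mul(I, Pow(2, Rational(1, 2)))), -3077) = Add(-5326287, Mul(-3077, I, Pow(2, Rational(1, 2))))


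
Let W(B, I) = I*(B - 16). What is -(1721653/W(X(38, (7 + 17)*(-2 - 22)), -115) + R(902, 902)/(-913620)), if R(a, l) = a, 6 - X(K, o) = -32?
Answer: 39323472398/57786465 ≈ 680.50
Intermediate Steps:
X(K, o) = 38 (X(K, o) = 6 - 1*(-32) = 6 + 32 = 38)
W(B, I) = I*(-16 + B)
-(1721653/W(X(38, (7 + 17)*(-2 - 22)), -115) + R(902, 902)/(-913620)) = -(1721653/((-115*(-16 + 38))) + 902/(-913620)) = -(1721653/((-115*22)) + 902*(-1/913620)) = -(1721653/(-2530) - 451/456810) = -(1721653*(-1/2530) - 451/456810) = -(-1721653/2530 - 451/456810) = -1*(-39323472398/57786465) = 39323472398/57786465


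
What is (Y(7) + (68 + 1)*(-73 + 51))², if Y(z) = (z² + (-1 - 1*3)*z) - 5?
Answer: 2256004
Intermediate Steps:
Y(z) = -5 + z² - 4*z (Y(z) = (z² + (-1 - 3)*z) - 5 = (z² - 4*z) - 5 = -5 + z² - 4*z)
(Y(7) + (68 + 1)*(-73 + 51))² = ((-5 + 7² - 4*7) + (68 + 1)*(-73 + 51))² = ((-5 + 49 - 28) + 69*(-22))² = (16 - 1518)² = (-1502)² = 2256004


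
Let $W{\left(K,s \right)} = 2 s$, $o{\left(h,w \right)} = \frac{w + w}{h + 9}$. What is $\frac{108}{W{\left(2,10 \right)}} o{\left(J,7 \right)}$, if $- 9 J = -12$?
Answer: $\frac{1134}{155} \approx 7.3161$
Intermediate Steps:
$J = \frac{4}{3}$ ($J = \left(- \frac{1}{9}\right) \left(-12\right) = \frac{4}{3} \approx 1.3333$)
$o{\left(h,w \right)} = \frac{2 w}{9 + h}$
$\frac{108}{W{\left(2,10 \right)}} o{\left(J,7 \right)} = \frac{108}{2 \cdot 10} \cdot 2 \cdot 7 \frac{1}{9 + \frac{4}{3}} = \frac{108}{20} \cdot 2 \cdot 7 \frac{1}{\frac{31}{3}} = 108 \cdot \frac{1}{20} \cdot 2 \cdot 7 \cdot \frac{3}{31} = \frac{27}{5} \cdot \frac{42}{31} = \frac{1134}{155}$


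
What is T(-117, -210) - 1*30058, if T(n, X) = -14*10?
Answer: -30198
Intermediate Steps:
T(n, X) = -140
T(-117, -210) - 1*30058 = -140 - 1*30058 = -140 - 30058 = -30198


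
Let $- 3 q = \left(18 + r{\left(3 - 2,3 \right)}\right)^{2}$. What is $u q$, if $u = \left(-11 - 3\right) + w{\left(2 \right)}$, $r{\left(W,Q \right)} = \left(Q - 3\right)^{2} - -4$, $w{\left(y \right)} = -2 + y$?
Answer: $\frac{6776}{3} \approx 2258.7$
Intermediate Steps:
$r{\left(W,Q \right)} = 4 + \left(-3 + Q\right)^{2}$ ($r{\left(W,Q \right)} = \left(-3 + Q\right)^{2} + 4 = 4 + \left(-3 + Q\right)^{2}$)
$u = -14$ ($u = \left(-11 - 3\right) + \left(-2 + 2\right) = -14 + 0 = -14$)
$q = - \frac{484}{3}$ ($q = - \frac{\left(18 + \left(4 + \left(-3 + 3\right)^{2}\right)\right)^{2}}{3} = - \frac{\left(18 + \left(4 + 0^{2}\right)\right)^{2}}{3} = - \frac{\left(18 + \left(4 + 0\right)\right)^{2}}{3} = - \frac{\left(18 + 4\right)^{2}}{3} = - \frac{22^{2}}{3} = \left(- \frac{1}{3}\right) 484 = - \frac{484}{3} \approx -161.33$)
$u q = \left(-14\right) \left(- \frac{484}{3}\right) = \frac{6776}{3}$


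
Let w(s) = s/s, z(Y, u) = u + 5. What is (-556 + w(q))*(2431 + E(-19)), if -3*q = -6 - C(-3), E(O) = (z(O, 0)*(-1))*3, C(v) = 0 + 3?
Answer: -1340880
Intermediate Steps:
z(Y, u) = 5 + u
C(v) = 3
E(O) = -15 (E(O) = ((5 + 0)*(-1))*3 = (5*(-1))*3 = -5*3 = -15)
q = 3 (q = -(-6 - 1*3)/3 = -(-6 - 3)/3 = -⅓*(-9) = 3)
w(s) = 1
(-556 + w(q))*(2431 + E(-19)) = (-556 + 1)*(2431 - 15) = -555*2416 = -1340880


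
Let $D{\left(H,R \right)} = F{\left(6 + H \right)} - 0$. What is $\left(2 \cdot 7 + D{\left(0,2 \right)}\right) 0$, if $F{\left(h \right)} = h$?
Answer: $0$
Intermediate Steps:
$D{\left(H,R \right)} = 6 + H$ ($D{\left(H,R \right)} = \left(6 + H\right) - 0 = \left(6 + H\right) + 0 = 6 + H$)
$\left(2 \cdot 7 + D{\left(0,2 \right)}\right) 0 = \left(2 \cdot 7 + \left(6 + 0\right)\right) 0 = \left(14 + 6\right) 0 = 20 \cdot 0 = 0$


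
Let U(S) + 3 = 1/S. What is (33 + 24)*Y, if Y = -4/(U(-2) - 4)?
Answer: 152/5 ≈ 30.400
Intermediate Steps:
U(S) = -3 + 1/S
Y = 8/15 (Y = -4/((-3 + 1/(-2)) - 4) = -4/((-3 - ½) - 4) = -4/(-7/2 - 4) = -4/(-15/2) = -2/15*(-4) = 8/15 ≈ 0.53333)
(33 + 24)*Y = (33 + 24)*(8/15) = 57*(8/15) = 152/5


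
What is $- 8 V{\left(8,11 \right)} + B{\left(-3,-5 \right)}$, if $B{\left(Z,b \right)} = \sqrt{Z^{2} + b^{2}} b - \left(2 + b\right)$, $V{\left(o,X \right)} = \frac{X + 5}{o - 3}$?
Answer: $- \frac{113}{5} - 5 \sqrt{34} \approx -51.755$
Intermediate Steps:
$V{\left(o,X \right)} = \frac{5 + X}{-3 + o}$
$B{\left(Z,b \right)} = -2 - b + b \sqrt{Z^{2} + b^{2}}$ ($B{\left(Z,b \right)} = b \sqrt{Z^{2} + b^{2}} - \left(2 + b\right) = -2 - b + b \sqrt{Z^{2} + b^{2}}$)
$- 8 V{\left(8,11 \right)} + B{\left(-3,-5 \right)} = - 8 \frac{5 + 11}{-3 + 8} - \left(-3 + 5 \sqrt{\left(-3\right)^{2} + \left(-5\right)^{2}}\right) = - 8 \cdot \frac{1}{5} \cdot 16 - \left(-3 + 5 \sqrt{9 + 25}\right) = - 8 \cdot \frac{1}{5} \cdot 16 - \left(-3 + 5 \sqrt{34}\right) = \left(-8\right) \frac{16}{5} + \left(3 - 5 \sqrt{34}\right) = - \frac{128}{5} + \left(3 - 5 \sqrt{34}\right) = - \frac{113}{5} - 5 \sqrt{34}$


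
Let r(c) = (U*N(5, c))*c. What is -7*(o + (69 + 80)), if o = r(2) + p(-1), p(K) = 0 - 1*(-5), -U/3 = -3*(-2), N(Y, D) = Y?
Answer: 182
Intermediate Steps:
U = -18 (U = -(-9)*(-2) = -3*6 = -18)
p(K) = 5 (p(K) = 0 + 5 = 5)
r(c) = -90*c (r(c) = (-18*5)*c = -90*c)
o = -175 (o = -90*2 + 5 = -180 + 5 = -175)
-7*(o + (69 + 80)) = -7*(-175 + (69 + 80)) = -7*(-175 + 149) = -7*(-26) = 182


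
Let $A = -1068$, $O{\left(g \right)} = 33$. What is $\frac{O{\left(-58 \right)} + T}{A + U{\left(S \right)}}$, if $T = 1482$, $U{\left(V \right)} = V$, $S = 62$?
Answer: $- \frac{1515}{1006} \approx -1.506$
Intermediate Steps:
$\frac{O{\left(-58 \right)} + T}{A + U{\left(S \right)}} = \frac{33 + 1482}{-1068 + 62} = \frac{1515}{-1006} = 1515 \left(- \frac{1}{1006}\right) = - \frac{1515}{1006}$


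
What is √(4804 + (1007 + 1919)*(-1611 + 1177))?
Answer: 2*I*√316270 ≈ 1124.8*I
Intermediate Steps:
√(4804 + (1007 + 1919)*(-1611 + 1177)) = √(4804 + 2926*(-434)) = √(4804 - 1269884) = √(-1265080) = 2*I*√316270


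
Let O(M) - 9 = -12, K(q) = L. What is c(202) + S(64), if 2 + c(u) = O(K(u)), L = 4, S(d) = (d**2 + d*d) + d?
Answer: 8251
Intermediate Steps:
S(d) = d + 2*d**2 (S(d) = (d**2 + d**2) + d = 2*d**2 + d = d + 2*d**2)
K(q) = 4
O(M) = -3 (O(M) = 9 - 12 = -3)
c(u) = -5 (c(u) = -2 - 3 = -5)
c(202) + S(64) = -5 + 64*(1 + 2*64) = -5 + 64*(1 + 128) = -5 + 64*129 = -5 + 8256 = 8251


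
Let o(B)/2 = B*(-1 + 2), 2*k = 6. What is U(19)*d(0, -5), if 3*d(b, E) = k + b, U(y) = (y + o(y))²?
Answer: 3249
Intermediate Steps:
k = 3 (k = (½)*6 = 3)
o(B) = 2*B (o(B) = 2*(B*(-1 + 2)) = 2*(B*1) = 2*B)
U(y) = 9*y² (U(y) = (y + 2*y)² = (3*y)² = 9*y²)
d(b, E) = 1 + b/3 (d(b, E) = (3 + b)/3 = 1 + b/3)
U(19)*d(0, -5) = (9*19²)*(1 + (⅓)*0) = (9*361)*(1 + 0) = 3249*1 = 3249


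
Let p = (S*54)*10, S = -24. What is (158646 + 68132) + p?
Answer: 213818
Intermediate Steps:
p = -12960 (p = -24*54*10 = -1296*10 = -12960)
(158646 + 68132) + p = (158646 + 68132) - 12960 = 226778 - 12960 = 213818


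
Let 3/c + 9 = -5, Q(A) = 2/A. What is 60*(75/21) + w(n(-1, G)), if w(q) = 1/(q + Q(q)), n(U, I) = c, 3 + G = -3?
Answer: 601206/2807 ≈ 214.18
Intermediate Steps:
G = -6 (G = -3 - 3 = -6)
c = -3/14 (c = 3/(-9 - 5) = 3/(-14) = 3*(-1/14) = -3/14 ≈ -0.21429)
n(U, I) = -3/14
w(q) = 1/(q + 2/q)
60*(75/21) + w(n(-1, G)) = 60*(75/21) - 3/(14*(2 + (-3/14)²)) = 60*(75*(1/21)) - 3/(14*(2 + 9/196)) = 60*(25/7) - 3/(14*401/196) = 1500/7 - 3/14*196/401 = 1500/7 - 42/401 = 601206/2807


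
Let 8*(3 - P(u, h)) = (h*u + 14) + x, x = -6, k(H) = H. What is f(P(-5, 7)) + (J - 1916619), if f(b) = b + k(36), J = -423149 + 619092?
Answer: -13765069/8 ≈ -1.7206e+6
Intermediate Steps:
J = 195943
P(u, h) = 2 - h*u/8 (P(u, h) = 3 - ((h*u + 14) - 6)/8 = 3 - ((14 + h*u) - 6)/8 = 3 - (8 + h*u)/8 = 3 + (-1 - h*u/8) = 2 - h*u/8)
f(b) = 36 + b (f(b) = b + 36 = 36 + b)
f(P(-5, 7)) + (J - 1916619) = (36 + (2 - 1/8*7*(-5))) + (195943 - 1916619) = (36 + (2 + 35/8)) - 1720676 = (36 + 51/8) - 1720676 = 339/8 - 1720676 = -13765069/8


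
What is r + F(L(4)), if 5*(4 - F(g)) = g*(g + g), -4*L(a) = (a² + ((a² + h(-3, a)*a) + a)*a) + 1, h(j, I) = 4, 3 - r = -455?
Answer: -7441/40 ≈ -186.02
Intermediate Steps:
r = 458 (r = 3 - 1*(-455) = 3 + 455 = 458)
L(a) = -¼ - a²/4 - a*(a² + 5*a)/4 (L(a) = -((a² + ((a² + 4*a) + a)*a) + 1)/4 = -((a² + (a² + 5*a)*a) + 1)/4 = -((a² + a*(a² + 5*a)) + 1)/4 = -(1 + a² + a*(a² + 5*a))/4 = -¼ - a²/4 - a*(a² + 5*a)/4)
F(g) = 4 - 2*g²/5 (F(g) = 4 - g*(g + g)/5 = 4 - g*2*g/5 = 4 - 2*g²/5)
r + F(L(4)) = 458 + (4 - 2*(-¼ - 3/2*4² - ¼*4³)²/5) = 458 + (4 - 2*(-¼ - 3/2*16 - ¼*64)²/5) = 458 + (4 - 2*(-¼ - 24 - 16)²/5) = 458 + (4 - 2*(-161/4)²/5) = 458 + (4 - ⅖*25921/16) = 458 + (4 - 25921/40) = 458 - 25761/40 = -7441/40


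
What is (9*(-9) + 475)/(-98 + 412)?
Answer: 197/157 ≈ 1.2548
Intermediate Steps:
(9*(-9) + 475)/(-98 + 412) = (-81 + 475)/314 = 394*(1/314) = 197/157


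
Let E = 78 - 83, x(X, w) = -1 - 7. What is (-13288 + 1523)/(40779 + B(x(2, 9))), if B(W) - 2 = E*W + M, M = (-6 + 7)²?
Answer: -11765/40822 ≈ -0.28820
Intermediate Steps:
x(X, w) = -8
E = -5
M = 1 (M = 1² = 1)
B(W) = 3 - 5*W (B(W) = 2 + (-5*W + 1) = 2 + (1 - 5*W) = 3 - 5*W)
(-13288 + 1523)/(40779 + B(x(2, 9))) = (-13288 + 1523)/(40779 + (3 - 5*(-8))) = -11765/(40779 + (3 + 40)) = -11765/(40779 + 43) = -11765/40822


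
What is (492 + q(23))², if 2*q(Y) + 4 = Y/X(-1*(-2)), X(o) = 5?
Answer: 24235929/100 ≈ 2.4236e+5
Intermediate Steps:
q(Y) = -2 + Y/10 (q(Y) = -2 + (Y/5)/2 = -2 + Y/10)
(492 + q(23))² = (492 + (-2 + (⅒)*23))² = (492 + (-2 + 23/10))² = (492 + 3/10)² = (4923/10)² = 24235929/100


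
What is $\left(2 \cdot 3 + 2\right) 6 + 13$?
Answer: $61$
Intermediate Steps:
$\left(2 \cdot 3 + 2\right) 6 + 13 = \left(6 + 2\right) 6 + 13 = 8 \cdot 6 + 13 = 48 + 13 = 61$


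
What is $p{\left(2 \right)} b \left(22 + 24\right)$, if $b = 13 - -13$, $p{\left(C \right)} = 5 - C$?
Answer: $3588$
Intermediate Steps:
$b = 26$ ($b = 13 + 13 = 26$)
$p{\left(2 \right)} b \left(22 + 24\right) = \left(5 - 2\right) 26 \left(22 + 24\right) = \left(5 - 2\right) 26 \cdot 46 = 3 \cdot 26 \cdot 46 = 78 \cdot 46 = 3588$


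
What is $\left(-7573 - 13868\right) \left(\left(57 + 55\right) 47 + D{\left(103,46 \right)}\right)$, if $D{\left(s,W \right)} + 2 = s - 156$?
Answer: $-111686169$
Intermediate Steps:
$D{\left(s,W \right)} = -158 + s$ ($D{\left(s,W \right)} = -2 + \left(s - 156\right) = -2 + \left(-156 + s\right) = -158 + s$)
$\left(-7573 - 13868\right) \left(\left(57 + 55\right) 47 + D{\left(103,46 \right)}\right) = \left(-7573 - 13868\right) \left(\left(57 + 55\right) 47 + \left(-158 + 103\right)\right) = - 21441 \left(112 \cdot 47 - 55\right) = - 21441 \left(5264 - 55\right) = \left(-21441\right) 5209 = -111686169$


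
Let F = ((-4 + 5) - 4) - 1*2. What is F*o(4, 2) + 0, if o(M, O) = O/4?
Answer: -5/2 ≈ -2.5000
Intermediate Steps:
F = -5 (F = (1 - 4) - 2 = -3 - 2 = -5)
o(M, O) = O/4 (o(M, O) = O*(¼) = O/4)
F*o(4, 2) + 0 = -5*2/4 + 0 = -5*½ + 0 = -5/2 + 0 = -5/2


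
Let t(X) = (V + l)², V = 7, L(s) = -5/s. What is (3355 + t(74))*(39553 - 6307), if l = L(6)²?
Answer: 8172622223/72 ≈ 1.1351e+8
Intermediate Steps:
l = 25/36 (l = (-5/6)² = (-5*⅙)² = (-⅚)² = 25/36 ≈ 0.69444)
t(X) = 76729/1296 (t(X) = (7 + 25/36)² = (277/36)² = 76729/1296)
(3355 + t(74))*(39553 - 6307) = (3355 + 76729/1296)*(39553 - 6307) = (4424809/1296)*33246 = 8172622223/72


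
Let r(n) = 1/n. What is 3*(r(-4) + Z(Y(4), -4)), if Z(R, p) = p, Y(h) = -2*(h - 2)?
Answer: -51/4 ≈ -12.750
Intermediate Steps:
Y(h) = 4 - 2*h (Y(h) = -2*(-2 + h) = 4 - 2*h)
3*(r(-4) + Z(Y(4), -4)) = 3*(1/(-4) - 4) = 3*(-1/4 - 4) = 3*(-17/4) = -51/4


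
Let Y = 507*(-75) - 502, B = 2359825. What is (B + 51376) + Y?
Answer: 2372674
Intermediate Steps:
Y = -38527 (Y = -38025 - 502 = -38527)
(B + 51376) + Y = (2359825 + 51376) - 38527 = 2411201 - 38527 = 2372674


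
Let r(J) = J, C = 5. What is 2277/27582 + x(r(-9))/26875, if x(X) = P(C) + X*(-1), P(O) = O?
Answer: 20526841/247088750 ≈ 0.083075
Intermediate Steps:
x(X) = 5 - X (x(X) = 5 + X*(-1) = 5 - X)
2277/27582 + x(r(-9))/26875 = 2277/27582 + (5 - 1*(-9))/26875 = 2277*(1/27582) + (5 + 9)*(1/26875) = 759/9194 + 14*(1/26875) = 759/9194 + 14/26875 = 20526841/247088750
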